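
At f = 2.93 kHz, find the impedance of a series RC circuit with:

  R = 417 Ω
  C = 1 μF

Step 1 — Angular frequency: ω = 2π·f = 2π·2930 = 1.841e+04 rad/s.
Step 2 — Component impedances:
  R: Z = R = 417 Ω
  C: Z = 1/(jωC) = -j/(ω·C) = 0 - j54.32 Ω
Step 3 — Series combination: Z_total = R + C = 417 - j54.32 Ω = 420.5∠-7.4° Ω.

Z = 417 - j54.32 Ω = 420.5∠-7.4° Ω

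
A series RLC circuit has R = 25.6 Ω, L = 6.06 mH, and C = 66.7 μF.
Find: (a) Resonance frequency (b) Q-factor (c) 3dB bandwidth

Step 1 — Resonance: ω₀ = 1/√(LC) = 1/√(0.00606·6.67e-05) = 1573 rad/s.
Step 2 — f₀ = ω₀/(2π) = 250.3 Hz.
Step 3 — Series Q: Q = ω₀L/R = 1573·0.00606/25.6 = 0.3723.
Step 4 — Bandwidth: Δω = ω₀/Q = 4224 rad/s; BW = Δω/(2π) = 672.3 Hz.

(a) f₀ = 250.3 Hz  (b) Q = 0.3723  (c) BW = 672.3 Hz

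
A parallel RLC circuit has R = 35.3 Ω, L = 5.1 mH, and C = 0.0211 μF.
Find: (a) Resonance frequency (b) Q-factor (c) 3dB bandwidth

Step 1 — Resonance: ω₀ = 1/√(LC) = 1/√(0.0051·2.11e-08) = 9.64e+04 rad/s.
Step 2 — f₀ = ω₀/(2π) = 1.534e+04 Hz.
Step 3 — Parallel Q: Q = R/(ω₀L) = 35.3/(9.64e+04·0.0051) = 0.0718.
Step 4 — Bandwidth: Δω = ω₀/Q = 1.343e+06 rad/s; BW = Δω/(2π) = 2.137e+05 Hz.

(a) f₀ = 1.534e+04 Hz  (b) Q = 0.0718  (c) BW = 2.137e+05 Hz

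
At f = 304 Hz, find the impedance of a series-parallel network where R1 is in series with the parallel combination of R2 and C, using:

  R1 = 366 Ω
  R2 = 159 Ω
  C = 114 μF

Step 1 — Angular frequency: ω = 2π·f = 2π·304 = 1910 rad/s.
Step 2 — Component impedances:
  R1: Z = R = 366 Ω
  R2: Z = R = 159 Ω
  C: Z = 1/(jωC) = -j/(ω·C) = 0 - j4.592 Ω
Step 3 — Parallel branch: R2 || C = 1/(1/R2 + 1/C) = 0.1325 - j4.589 Ω.
Step 4 — Series with R1: Z_total = R1 + (R2 || C) = 366.1 - j4.589 Ω = 366.2∠-0.7° Ω.

Z = 366.1 - j4.589 Ω = 366.2∠-0.7° Ω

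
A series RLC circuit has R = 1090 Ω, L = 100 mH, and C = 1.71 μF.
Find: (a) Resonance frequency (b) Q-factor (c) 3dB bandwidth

Step 1 — Resonance condition Im(Z)=0 gives ω₀ = 1/√(LC).
Step 2 — ω₀ = 1/√(0.1·1.71e-06) = 2418 rad/s.
Step 3 — f₀ = ω₀/(2π) = 384.9 Hz.
Step 4 — Series Q: Q = ω₀L/R = 2418·0.1/1090 = 0.2219.
Step 5 — 3dB bandwidth: Δω = ω₀/Q = 1.09e+04 rad/s; BW = Δω/(2π) = 1735 Hz.

(a) f₀ = 384.9 Hz  (b) Q = 0.2219  (c) BW = 1735 Hz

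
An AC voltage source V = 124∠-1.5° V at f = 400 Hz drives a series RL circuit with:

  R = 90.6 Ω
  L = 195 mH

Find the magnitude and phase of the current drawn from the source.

Step 1 — Angular frequency: ω = 2π·f = 2π·400 = 2513 rad/s.
Step 2 — Component impedances:
  R: Z = R = 90.6 Ω
  L: Z = jωL = j·2513·0.195 = 0 + j490.1 Ω
Step 3 — Series combination: Z_total = R + L = 90.6 + j490.1 Ω = 498.4∠79.5° Ω.
Step 4 — Source phasor: V = 124∠-1.5° V = 124 - j3.246 V.
Step 5 — Ohm's law: I = V / Z_total = (124 - j3.246) / (90.6 + j490.1) = 0.03881 - j0.2458 A.
Step 6 — Convert to polar: |I| = 0.2488 A, ∠I = -81.0°.

I = 0.2488∠-81.0° A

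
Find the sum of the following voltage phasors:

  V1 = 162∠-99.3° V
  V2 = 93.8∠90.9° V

Step 1 — Convert each phasor to rectangular form:
  V1 = 162·(cos(-99.3°) + j·sin(-99.3°)) = -26.18 - j159.9 V
  V2 = 93.8·(cos(90.9°) + j·sin(90.9°)) = -1.473 + j93.79 V
Step 2 — Sum components: V_total = -27.65 - j66.08 V.
Step 3 — Convert to polar: |V_total| = 71.63 V, ∠V_total = -112.7°.

V_total = 71.63∠-112.7° V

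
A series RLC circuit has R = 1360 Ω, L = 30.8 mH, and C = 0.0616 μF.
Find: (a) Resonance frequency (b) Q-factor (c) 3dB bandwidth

Step 1 — Resonance: ω₀ = 1/√(LC) = 1/√(0.0308·6.16e-08) = 2.296e+04 rad/s.
Step 2 — f₀ = ω₀/(2π) = 3654 Hz.
Step 3 — Series Q: Q = ω₀L/R = 2.296e+04·0.0308/1360 = 0.5199.
Step 4 — Bandwidth: Δω = ω₀/Q = 4.416e+04 rad/s; BW = Δω/(2π) = 7028 Hz.

(a) f₀ = 3654 Hz  (b) Q = 0.5199  (c) BW = 7028 Hz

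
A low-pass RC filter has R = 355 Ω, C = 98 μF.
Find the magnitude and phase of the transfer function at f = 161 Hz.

Step 1 — Angular frequency: ω = 2π·161 = 1012 rad/s.
Step 2 — Transfer function: H(jω) = 1/(1 + jωRC).
Step 3 — Denominator: 1 + jωRC = 1 + j·1012·355·9.8e-05 = 1 + j35.19.
Step 4 — H = 0.0008067 - j0.02839.
Step 5 — Magnitude: |H| = 0.0284 (-30.9 dB); phase: φ = -88.4°.

|H| = 0.0284 (-30.9 dB), φ = -88.4°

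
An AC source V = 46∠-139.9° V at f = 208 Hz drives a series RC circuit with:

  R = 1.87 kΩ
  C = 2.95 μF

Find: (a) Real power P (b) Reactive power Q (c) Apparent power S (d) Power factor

Step 1 — Angular frequency: ω = 2π·f = 2π·208 = 1307 rad/s.
Step 2 — Component impedances:
  R: Z = R = 1870 Ω
  C: Z = 1/(jωC) = -j/(ω·C) = 0 - j259.4 Ω
Step 3 — Series combination: Z_total = R + C = 1870 - j259.4 Ω = 1888∠-7.9° Ω.
Step 4 — Source phasor: V = 46∠-139.9° V = -35.19 - j29.63 V.
Step 5 — Current: I = V / Z = -0.0163 - j0.01811 A = 0.02437∠-132.0° A.
Step 6 — Complex power: S = V·I* = 1.11 - j0.154 VA.
Step 7 — Real power: P = Re(S) = 1.11 W.
Step 8 — Reactive power: Q = Im(S) = -0.154 VAR.
Step 9 — Apparent power: |S| = 1.121 VA.
Step 10 — Power factor: PF = P/|S| = 0.9905 (leading).

(a) P = 1.11 W  (b) Q = -0.154 VAR  (c) S = 1.121 VA  (d) PF = 0.9905 (leading)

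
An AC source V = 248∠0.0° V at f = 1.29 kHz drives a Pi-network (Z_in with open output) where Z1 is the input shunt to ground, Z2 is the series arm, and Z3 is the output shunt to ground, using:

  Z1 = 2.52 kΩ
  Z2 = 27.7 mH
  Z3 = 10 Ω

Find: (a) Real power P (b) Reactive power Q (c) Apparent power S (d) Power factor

Step 1 — Angular frequency: ω = 2π·f = 2π·1290 = 8105 rad/s.
Step 2 — Component impedances:
  Z1: Z = R = 2520 Ω
  Z2: Z = jωL = j·8105·0.0277 = 0 + j224.5 Ω
  Z3: Z = R = 10 Ω
Step 3 — With open output, the series arm Z2 and the output shunt Z3 appear in series to ground: Z2 + Z3 = 10 + j224.5 Ω.
Step 4 — Parallel with input shunt Z1: Z_in = Z1 || (Z2 + Z3) = 29.57 + j221 Ω = 223∠82.4° Ω.
Step 5 — Source phasor: V = 248∠0.0° V = 248 V.
Step 6 — Current: I = V / Z = 0.1475 - j1.102 A = 1.112∠-82.4° A.
Step 7 — Complex power: S = V·I* = 36.58 + j273.4 VA.
Step 8 — Real power: P = Re(S) = 36.58 W.
Step 9 — Reactive power: Q = Im(S) = 273.4 VAR.
Step 10 — Apparent power: |S| = 275.8 VA.
Step 11 — Power factor: PF = P/|S| = 0.1326 (lagging).

(a) P = 36.58 W  (b) Q = 273.4 VAR  (c) S = 275.8 VA  (d) PF = 0.1326 (lagging)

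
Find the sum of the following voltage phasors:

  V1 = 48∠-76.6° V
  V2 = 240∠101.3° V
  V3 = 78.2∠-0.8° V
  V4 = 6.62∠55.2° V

Step 1 — Convert each phasor to rectangular form:
  V1 = 48·(cos(-76.6°) + j·sin(-76.6°)) = 11.12 - j46.69 V
  V2 = 240·(cos(101.3°) + j·sin(101.3°)) = -47.03 + j235.3 V
  V3 = 78.2·(cos(-0.8°) + j·sin(-0.8°)) = 78.19 - j1.092 V
  V4 = 6.62·(cos(55.2°) + j·sin(55.2°)) = 3.778 + j5.436 V
Step 2 — Sum components: V_total = 46.07 + j193 V.
Step 3 — Convert to polar: |V_total| = 198.4 V, ∠V_total = 76.6°.

V_total = 198.4∠76.6° V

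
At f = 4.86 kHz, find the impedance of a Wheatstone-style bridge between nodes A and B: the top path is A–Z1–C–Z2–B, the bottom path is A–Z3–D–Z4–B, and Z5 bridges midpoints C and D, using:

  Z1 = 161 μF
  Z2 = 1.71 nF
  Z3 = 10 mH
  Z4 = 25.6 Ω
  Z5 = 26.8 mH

Step 1 — Angular frequency: ω = 2π·f = 2π·4860 = 3.054e+04 rad/s.
Step 2 — Component impedances:
  Z1: Z = 1/(jωC) = -j/(ω·C) = 0 - j0.2034 Ω
  Z2: Z = 1/(jωC) = -j/(ω·C) = 0 - j1.915e+04 Ω
  Z3: Z = jωL = j·3.054e+04·0.01 = 0 + j305.4 Ω
  Z4: Z = R = 25.6 Ω
  Z5: Z = jωL = j·3.054e+04·0.0268 = 0 + j818.4 Ω
Step 3 — Bridge requires nodal analysis (the Z5 bridge couples midpoints C and D, so the two paths cannot be reduced to a simple series/parallel combination). Setting node B to ground and injecting 1 A at node A, the 3-node admittance system at A, C, D solves to V_A = Z_AB = 26.21 + j224.9 Ω = 226.5∠83.4° Ω.

Z = 26.21 + j224.9 Ω = 226.5∠83.4° Ω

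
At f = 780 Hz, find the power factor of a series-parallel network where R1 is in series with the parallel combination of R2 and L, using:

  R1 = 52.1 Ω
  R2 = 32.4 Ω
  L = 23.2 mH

Step 1 — Angular frequency: ω = 2π·f = 2π·780 = 4901 rad/s.
Step 2 — Component impedances:
  R1: Z = R = 52.1 Ω
  R2: Z = R = 32.4 Ω
  L: Z = jωL = j·4901·0.0232 = 0 + j113.7 Ω
Step 3 — Parallel branch: R2 || L = 1/(1/R2 + 1/L) = 29.97 + j8.539 Ω.
Step 4 — Series with R1: Z_total = R1 + (R2 || L) = 82.07 + j8.539 Ω = 82.51∠5.9° Ω.
Step 5 — Power factor: PF = cos(φ) = Re(Z)/|Z| = 82.067/82.51 = 0.9946.
Step 6 — Type: Im(Z) = 8.539 ⇒ lagging (phase φ = 5.9°).

PF = 0.9946 (lagging, φ = 5.9°)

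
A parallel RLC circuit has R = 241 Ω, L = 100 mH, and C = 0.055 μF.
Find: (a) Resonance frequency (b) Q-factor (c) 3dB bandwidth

Step 1 — Resonance: ω₀ = 1/√(LC) = 1/√(0.1·5.5e-08) = 1.348e+04 rad/s.
Step 2 — f₀ = ω₀/(2π) = 2146 Hz.
Step 3 — Parallel Q: Q = R/(ω₀L) = 241/(1.348e+04·0.1) = 0.1787.
Step 4 — Bandwidth: Δω = ω₀/Q = 7.544e+04 rad/s; BW = Δω/(2π) = 1.201e+04 Hz.

(a) f₀ = 2146 Hz  (b) Q = 0.1787  (c) BW = 1.201e+04 Hz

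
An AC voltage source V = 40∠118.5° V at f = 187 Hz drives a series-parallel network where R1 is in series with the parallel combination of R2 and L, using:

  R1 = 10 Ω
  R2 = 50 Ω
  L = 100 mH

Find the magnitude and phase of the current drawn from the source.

Step 1 — Angular frequency: ω = 2π·f = 2π·187 = 1175 rad/s.
Step 2 — Component impedances:
  R1: Z = R = 10 Ω
  R2: Z = R = 50 Ω
  L: Z = jωL = j·1175·0.1 = 0 + j117.5 Ω
Step 3 — Parallel branch: R2 || L = 1/(1/R2 + 1/L) = 42.33 + j18.02 Ω.
Step 4 — Series with R1: Z_total = R1 + (R2 || L) = 52.33 + j18.02 Ω = 55.35∠19.0° Ω.
Step 5 — Source phasor: V = 40∠118.5° V = -19.09 + j35.15 V.
Step 6 — Ohm's law: I = V / Z_total = (-19.09 + j35.15) / (52.33 + j18.02) = -0.1193 + j0.7128 A.
Step 7 — Convert to polar: |I| = 0.7227 A, ∠I = 99.5°.

I = 0.7227∠99.5° A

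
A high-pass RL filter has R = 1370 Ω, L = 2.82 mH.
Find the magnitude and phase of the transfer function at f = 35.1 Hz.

Step 1 — Angular frequency: ω = 2π·35.1 = 220.5 rad/s.
Step 2 — Transfer function: H(jω) = jωL/(R + jωL).
Step 3 — Numerator jωL = j·0.6219; denominator R + jωL = 1370 + j0.6219.
Step 4 — H = 2.061e-07 + j0.000454.
Step 5 — Magnitude: |H| = 0.000454 (-66.9 dB); phase: φ = 90.0°.

|H| = 0.000454 (-66.9 dB), φ = 90.0°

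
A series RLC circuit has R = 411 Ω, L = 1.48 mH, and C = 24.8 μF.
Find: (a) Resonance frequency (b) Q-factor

Step 1 — Resonance condition Im(Z)=0 gives ω₀ = 1/√(LC).
Step 2 — ω₀ = 1/√(0.00148·2.48e-05) = 5220 rad/s.
Step 3 — f₀ = ω₀/(2π) = 830.7 Hz.
Step 4 — Series Q: Q = ω₀L/R = 5220·0.00148/411 = 0.0188.

(a) f₀ = 830.7 Hz  (b) Q = 0.0188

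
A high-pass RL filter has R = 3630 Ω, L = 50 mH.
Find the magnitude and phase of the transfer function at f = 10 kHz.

Step 1 — Angular frequency: ω = 2π·1e+04 = 6.283e+04 rad/s.
Step 2 — Transfer function: H(jω) = jωL/(R + jωL).
Step 3 — Numerator jωL = j·3142; denominator R + jωL = 3630 + j3142.
Step 4 — H = 0.4282 + j0.4948.
Step 5 — Magnitude: |H| = 0.6544 (-3.7 dB); phase: φ = 49.1°.

|H| = 0.6544 (-3.7 dB), φ = 49.1°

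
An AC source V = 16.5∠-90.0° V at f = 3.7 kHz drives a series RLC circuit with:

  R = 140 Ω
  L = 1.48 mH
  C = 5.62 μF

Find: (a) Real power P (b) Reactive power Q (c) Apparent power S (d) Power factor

Step 1 — Angular frequency: ω = 2π·f = 2π·3700 = 2.325e+04 rad/s.
Step 2 — Component impedances:
  R: Z = R = 140 Ω
  L: Z = jωL = j·2.325e+04·0.00148 = 0 + j34.41 Ω
  C: Z = 1/(jωC) = -j/(ω·C) = 0 - j7.654 Ω
Step 3 — Series combination: Z_total = R + L + C = 140 + j26.75 Ω = 142.5∠10.8° Ω.
Step 4 — Source phasor: V = 16.5∠-90.0° V = 0 - j16.5 V.
Step 5 — Current: I = V / Z = -0.02173 - j0.1137 A = 0.1158∠-100.8° A.
Step 6 — Complex power: S = V·I* = 1.876 + j0.3585 VA.
Step 7 — Real power: P = Re(S) = 1.876 W.
Step 8 — Reactive power: Q = Im(S) = 0.3585 VAR.
Step 9 — Apparent power: |S| = 1.91 VA.
Step 10 — Power factor: PF = P/|S| = 0.9822 (lagging).

(a) P = 1.876 W  (b) Q = 0.3585 VAR  (c) S = 1.91 VA  (d) PF = 0.9822 (lagging)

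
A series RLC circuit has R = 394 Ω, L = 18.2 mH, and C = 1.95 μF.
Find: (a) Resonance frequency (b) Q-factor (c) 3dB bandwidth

Step 1 — Resonance condition Im(Z)=0 gives ω₀ = 1/√(LC).
Step 2 — ω₀ = 1/√(0.0182·1.95e-06) = 5308 rad/s.
Step 3 — f₀ = ω₀/(2π) = 844.8 Hz.
Step 4 — Series Q: Q = ω₀L/R = 5308·0.0182/394 = 0.2452.
Step 5 — 3dB bandwidth: Δω = ω₀/Q = 2.165e+04 rad/s; BW = Δω/(2π) = 3445 Hz.

(a) f₀ = 844.8 Hz  (b) Q = 0.2452  (c) BW = 3445 Hz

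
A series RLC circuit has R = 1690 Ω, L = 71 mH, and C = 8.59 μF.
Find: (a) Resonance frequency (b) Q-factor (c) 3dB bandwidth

Step 1 — Resonance: ω₀ = 1/√(LC) = 1/√(0.071·8.59e-06) = 1280 rad/s.
Step 2 — f₀ = ω₀/(2π) = 203.8 Hz.
Step 3 — Series Q: Q = ω₀L/R = 1280·0.071/1690 = 0.0538.
Step 4 — Bandwidth: Δω = ω₀/Q = 2.38e+04 rad/s; BW = Δω/(2π) = 3788 Hz.

(a) f₀ = 203.8 Hz  (b) Q = 0.0538  (c) BW = 3788 Hz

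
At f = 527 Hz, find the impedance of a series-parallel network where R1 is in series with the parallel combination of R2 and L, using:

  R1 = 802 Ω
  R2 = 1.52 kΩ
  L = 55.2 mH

Step 1 — Angular frequency: ω = 2π·f = 2π·527 = 3311 rad/s.
Step 2 — Component impedances:
  R1: Z = R = 802 Ω
  R2: Z = R = 1520 Ω
  L: Z = jωL = j·3311·0.0552 = 0 + j182.8 Ω
Step 3 — Parallel branch: R2 || L = 1/(1/R2 + 1/L) = 21.67 + j180.2 Ω.
Step 4 — Series with R1: Z_total = R1 + (R2 || L) = 823.7 + j180.2 Ω = 843.1∠12.3° Ω.

Z = 823.7 + j180.2 Ω = 843.1∠12.3° Ω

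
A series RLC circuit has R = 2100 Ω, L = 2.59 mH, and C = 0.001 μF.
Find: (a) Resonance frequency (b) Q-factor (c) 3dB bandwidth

Step 1 — Resonance: ω₀ = 1/√(LC) = 1/√(0.00259·1e-09) = 6.214e+05 rad/s.
Step 2 — f₀ = ω₀/(2π) = 9.889e+04 Hz.
Step 3 — Series Q: Q = ω₀L/R = 6.214e+05·0.00259/2100 = 0.7664.
Step 4 — Bandwidth: Δω = ω₀/Q = 8.108e+05 rad/s; BW = Δω/(2π) = 1.29e+05 Hz.

(a) f₀ = 9.889e+04 Hz  (b) Q = 0.7664  (c) BW = 1.29e+05 Hz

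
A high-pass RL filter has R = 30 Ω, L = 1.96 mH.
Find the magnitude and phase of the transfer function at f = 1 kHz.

Step 1 — Angular frequency: ω = 2π·1000 = 6283 rad/s.
Step 2 — Transfer function: H(jω) = jωL/(R + jωL).
Step 3 — Numerator jωL = j·12.32; denominator R + jωL = 30 + j12.32.
Step 4 — H = 0.1442 + j0.3513.
Step 5 — Magnitude: |H| = 0.3798 (-8.4 dB); phase: φ = 67.7°.

|H| = 0.3798 (-8.4 dB), φ = 67.7°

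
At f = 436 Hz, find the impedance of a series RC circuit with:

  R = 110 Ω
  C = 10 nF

Step 1 — Angular frequency: ω = 2π·f = 2π·436 = 2739 rad/s.
Step 2 — Component impedances:
  R: Z = R = 110 Ω
  C: Z = 1/(jωC) = -j/(ω·C) = 0 - j3.65e+04 Ω
Step 3 — Series combination: Z_total = R + C = 110 - j3.65e+04 Ω = 3.65e+04∠-89.8° Ω.

Z = 110 - j3.65e+04 Ω = 3.65e+04∠-89.8° Ω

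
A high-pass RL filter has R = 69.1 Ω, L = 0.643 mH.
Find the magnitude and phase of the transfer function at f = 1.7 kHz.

Step 1 — Angular frequency: ω = 2π·1700 = 1.068e+04 rad/s.
Step 2 — Transfer function: H(jω) = jωL/(R + jωL).
Step 3 — Numerator jωL = j·6.868; denominator R + jωL = 69.1 + j6.868.
Step 4 — H = 0.009783 + j0.09842.
Step 5 — Magnitude: |H| = 0.09891 (-20.1 dB); phase: φ = 84.3°.

|H| = 0.09891 (-20.1 dB), φ = 84.3°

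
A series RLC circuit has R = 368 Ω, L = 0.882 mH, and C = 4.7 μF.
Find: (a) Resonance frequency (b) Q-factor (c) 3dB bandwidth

Step 1 — Resonance: ω₀ = 1/√(LC) = 1/√(0.000882·4.7e-06) = 1.553e+04 rad/s.
Step 2 — f₀ = ω₀/(2π) = 2472 Hz.
Step 3 — Series Q: Q = ω₀L/R = 1.553e+04·0.000882/368 = 0.03723.
Step 4 — Bandwidth: Δω = ω₀/Q = 4.172e+05 rad/s; BW = Δω/(2π) = 6.64e+04 Hz.

(a) f₀ = 2472 Hz  (b) Q = 0.03723  (c) BW = 6.64e+04 Hz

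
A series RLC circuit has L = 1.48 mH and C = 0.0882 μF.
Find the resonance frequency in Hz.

Step 1 — Resonance condition Im(Z)=0 gives ω₀ = 1/√(LC).
Step 2 — ω₀ = 1/√(0.00148·8.82e-08) = 8.753e+04 rad/s.
Step 3 — f₀ = ω₀/(2π) = 1.393e+04 Hz.

f₀ = 1.393e+04 Hz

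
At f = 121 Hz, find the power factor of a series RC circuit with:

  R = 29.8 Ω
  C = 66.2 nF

Step 1 — Angular frequency: ω = 2π·f = 2π·121 = 760.3 rad/s.
Step 2 — Component impedances:
  R: Z = R = 29.8 Ω
  C: Z = 1/(jωC) = -j/(ω·C) = 0 - j1.987e+04 Ω
Step 3 — Series combination: Z_total = R + C = 29.8 - j1.987e+04 Ω = 1.987e+04∠-89.9° Ω.
Step 4 — Power factor: PF = cos(φ) = Re(Z)/|Z| = 29.8/1.987e+04 = 0.0015.
Step 5 — Type: Im(Z) = -1.987e+04 ⇒ leading (phase φ = -89.9°).

PF = 0.0015 (leading, φ = -89.9°)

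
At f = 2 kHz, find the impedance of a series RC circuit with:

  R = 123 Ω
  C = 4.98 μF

Step 1 — Angular frequency: ω = 2π·f = 2π·2000 = 1.257e+04 rad/s.
Step 2 — Component impedances:
  R: Z = R = 123 Ω
  C: Z = 1/(jωC) = -j/(ω·C) = 0 - j15.98 Ω
Step 3 — Series combination: Z_total = R + C = 123 - j15.98 Ω = 124∠-7.4° Ω.

Z = 123 - j15.98 Ω = 124∠-7.4° Ω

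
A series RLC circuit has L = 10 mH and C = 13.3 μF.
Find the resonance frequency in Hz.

Step 1 — Resonance condition Im(Z)=0 gives ω₀ = 1/√(LC).
Step 2 — ω₀ = 1/√(0.01·1.33e-05) = 2742 rad/s.
Step 3 — f₀ = ω₀/(2π) = 436.4 Hz.

f₀ = 436.4 Hz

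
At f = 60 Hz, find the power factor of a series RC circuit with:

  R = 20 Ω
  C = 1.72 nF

Step 1 — Angular frequency: ω = 2π·f = 2π·60 = 377 rad/s.
Step 2 — Component impedances:
  R: Z = R = 20 Ω
  C: Z = 1/(jωC) = -j/(ω·C) = 0 - j1.542e+06 Ω
Step 3 — Series combination: Z_total = R + C = 20 - j1.542e+06 Ω = 1.542e+06∠-90.0° Ω.
Step 4 — Power factor: PF = cos(φ) = Re(Z)/|Z| = 20/1.542e+06 = 1.297e-05.
Step 5 — Type: Im(Z) = -1.542e+06 ⇒ leading (phase φ = -90.0°).

PF = 1.297e-05 (leading, φ = -90.0°)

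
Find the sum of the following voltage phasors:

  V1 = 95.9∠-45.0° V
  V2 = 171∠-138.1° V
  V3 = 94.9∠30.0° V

Step 1 — Convert each phasor to rectangular form:
  V1 = 95.9·(cos(-45.0°) + j·sin(-45.0°)) = 67.81 - j67.81 V
  V2 = 171·(cos(-138.1°) + j·sin(-138.1°)) = -127.3 - j114.2 V
  V3 = 94.9·(cos(30.0°) + j·sin(30.0°)) = 82.19 + j47.45 V
Step 2 — Sum components: V_total = 22.72 - j134.6 V.
Step 3 — Convert to polar: |V_total| = 136.5 V, ∠V_total = -80.4°.

V_total = 136.5∠-80.4° V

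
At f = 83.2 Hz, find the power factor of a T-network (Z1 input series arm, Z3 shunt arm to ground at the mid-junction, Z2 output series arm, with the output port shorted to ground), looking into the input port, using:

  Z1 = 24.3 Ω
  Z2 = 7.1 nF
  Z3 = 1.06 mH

Step 1 — Angular frequency: ω = 2π·f = 2π·83.2 = 522.8 rad/s.
Step 2 — Component impedances:
  Z1: Z = R = 24.3 Ω
  Z2: Z = 1/(jωC) = -j/(ω·C) = 0 - j2.694e+05 Ω
  Z3: Z = jωL = j·522.8·0.00106 = 0 + j0.5541 Ω
Step 3 — With the output port shorted to ground, the output series arm Z2 runs from the junction to ground; the shunt arm Z3 also runs from the junction to ground. They appear in parallel: Z3 || Z2 = 0 + j0.5541 Ω.
Step 4 — Series with input arm Z1: Z_in = Z1 + (Z3 || Z2) = 24.3 + j0.5541 Ω = 24.31∠1.3° Ω.
Step 5 — Power factor: PF = cos(φ) = Re(Z)/|Z| = 24.3/24.3063 = 0.9997.
Step 6 — Type: Im(Z) = 0.5541 ⇒ lagging (phase φ = 1.3°).

PF = 0.9997 (lagging, φ = 1.3°)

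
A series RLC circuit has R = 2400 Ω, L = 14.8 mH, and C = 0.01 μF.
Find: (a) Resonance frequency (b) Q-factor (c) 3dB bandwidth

Step 1 — Resonance: ω₀ = 1/√(LC) = 1/√(0.0148·1e-08) = 8.22e+04 rad/s.
Step 2 — f₀ = ω₀/(2π) = 1.308e+04 Hz.
Step 3 — Series Q: Q = ω₀L/R = 8.22e+04·0.0148/2400 = 0.5069.
Step 4 — Bandwidth: Δω = ω₀/Q = 1.622e+05 rad/s; BW = Δω/(2π) = 2.581e+04 Hz.

(a) f₀ = 1.308e+04 Hz  (b) Q = 0.5069  (c) BW = 2.581e+04 Hz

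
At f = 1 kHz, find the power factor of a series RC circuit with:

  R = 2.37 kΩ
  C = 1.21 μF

Step 1 — Angular frequency: ω = 2π·f = 2π·1000 = 6283 rad/s.
Step 2 — Component impedances:
  R: Z = R = 2370 Ω
  C: Z = 1/(jωC) = -j/(ω·C) = 0 - j131.5 Ω
Step 3 — Series combination: Z_total = R + C = 2370 - j131.5 Ω = 2374∠-3.2° Ω.
Step 4 — Power factor: PF = cos(φ) = Re(Z)/|Z| = 2370/2373.6 = 0.9985.
Step 5 — Type: Im(Z) = -131.5 ⇒ leading (phase φ = -3.2°).

PF = 0.9985 (leading, φ = -3.2°)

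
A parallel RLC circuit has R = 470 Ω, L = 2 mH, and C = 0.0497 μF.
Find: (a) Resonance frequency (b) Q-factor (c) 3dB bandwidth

Step 1 — Resonance: ω₀ = 1/√(LC) = 1/√(0.002·4.97e-08) = 1.003e+05 rad/s.
Step 2 — f₀ = ω₀/(2π) = 1.596e+04 Hz.
Step 3 — Parallel Q: Q = R/(ω₀L) = 470/(1.003e+05·0.002) = 2.343.
Step 4 — Bandwidth: Δω = ω₀/Q = 4.281e+04 rad/s; BW = Δω/(2π) = 6813 Hz.

(a) f₀ = 1.596e+04 Hz  (b) Q = 2.343  (c) BW = 6813 Hz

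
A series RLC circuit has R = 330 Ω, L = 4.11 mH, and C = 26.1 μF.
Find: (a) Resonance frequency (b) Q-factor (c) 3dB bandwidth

Step 1 — Resonance condition Im(Z)=0 gives ω₀ = 1/√(LC).
Step 2 — ω₀ = 1/√(0.00411·2.61e-05) = 3053 rad/s.
Step 3 — f₀ = ω₀/(2π) = 485.9 Hz.
Step 4 — Series Q: Q = ω₀L/R = 3053·0.00411/330 = 0.03803.
Step 5 — 3dB bandwidth: Δω = ω₀/Q = 8.029e+04 rad/s; BW = Δω/(2π) = 1.278e+04 Hz.

(a) f₀ = 485.9 Hz  (b) Q = 0.03803  (c) BW = 1.278e+04 Hz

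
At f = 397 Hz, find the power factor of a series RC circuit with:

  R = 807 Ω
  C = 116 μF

Step 1 — Angular frequency: ω = 2π·f = 2π·397 = 2494 rad/s.
Step 2 — Component impedances:
  R: Z = R = 807 Ω
  C: Z = 1/(jωC) = -j/(ω·C) = 0 - j3.456 Ω
Step 3 — Series combination: Z_total = R + C = 807 - j3.456 Ω = 807∠-0.2° Ω.
Step 4 — Power factor: PF = cos(φ) = Re(Z)/|Z| = 807/807 = 1.
Step 5 — Type: Im(Z) = -3.456 ⇒ leading (phase φ = -0.2°).

PF = 1 (leading, φ = -0.2°)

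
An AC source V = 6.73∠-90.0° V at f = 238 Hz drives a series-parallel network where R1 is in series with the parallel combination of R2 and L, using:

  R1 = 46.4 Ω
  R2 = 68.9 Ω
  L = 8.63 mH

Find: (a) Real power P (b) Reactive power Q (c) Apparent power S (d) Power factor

Step 1 — Angular frequency: ω = 2π·f = 2π·238 = 1495 rad/s.
Step 2 — Component impedances:
  R1: Z = R = 46.4 Ω
  R2: Z = R = 68.9 Ω
  L: Z = jωL = j·1495·0.00863 = 0 + j12.91 Ω
Step 3 — Parallel branch: R2 || L = 1/(1/R2 + 1/L) = 2.335 + j12.47 Ω.
Step 4 — Series with R1: Z_total = R1 + (R2 || L) = 48.74 + j12.47 Ω = 50.3∠14.4° Ω.
Step 5 — Source phasor: V = 6.73∠-90.0° V = 0 - j6.73 V.
Step 6 — Current: I = V / Z = -0.03316 - j0.1296 A = 0.1338∠-104.4° A.
Step 7 — Complex power: S = V·I* = 0.8723 + j0.2232 VA.
Step 8 — Real power: P = Re(S) = 0.8723 W.
Step 9 — Reactive power: Q = Im(S) = 0.2232 VAR.
Step 10 — Apparent power: |S| = 0.9004 VA.
Step 11 — Power factor: PF = P/|S| = 0.9688 (lagging).

(a) P = 0.8723 W  (b) Q = 0.2232 VAR  (c) S = 0.9004 VA  (d) PF = 0.9688 (lagging)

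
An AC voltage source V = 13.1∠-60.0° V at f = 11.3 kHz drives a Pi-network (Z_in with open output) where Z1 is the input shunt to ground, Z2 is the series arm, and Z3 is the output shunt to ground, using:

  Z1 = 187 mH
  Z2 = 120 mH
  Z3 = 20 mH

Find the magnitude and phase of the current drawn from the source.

Step 1 — Angular frequency: ω = 2π·f = 2π·1.13e+04 = 7.1e+04 rad/s.
Step 2 — Component impedances:
  Z1: Z = jωL = j·7.1e+04·0.187 = 0 + j1.328e+04 Ω
  Z2: Z = jωL = j·7.1e+04·0.12 = 0 + j8520 Ω
  Z3: Z = jωL = j·7.1e+04·0.02 = 0 + j1420 Ω
Step 3 — With open output, the series arm Z2 and the output shunt Z3 appear in series to ground: Z2 + Z3 = 0 + j9940 Ω.
Step 4 — Parallel with input shunt Z1: Z_in = Z1 || (Z2 + Z3) = 0 + j5684 Ω = 5684∠90.0° Ω.
Step 5 — Source phasor: V = 13.1∠-60.0° V = 6.55 - j11.34 V.
Step 6 — Ohm's law: I = V / Z_total = (6.55 - j11.34) / (0 + j5684) = -0.001996 - j0.001152 A.
Step 7 — Convert to polar: |I| = 0.002305 A, ∠I = -150.0°.

I = 0.002305∠-150.0° A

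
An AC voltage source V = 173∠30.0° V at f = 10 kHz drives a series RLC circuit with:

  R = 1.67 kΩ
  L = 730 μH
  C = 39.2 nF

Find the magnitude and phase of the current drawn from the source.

Step 1 — Angular frequency: ω = 2π·f = 2π·1e+04 = 6.283e+04 rad/s.
Step 2 — Component impedances:
  R: Z = R = 1670 Ω
  L: Z = jωL = j·6.283e+04·0.00073 = 0 + j45.87 Ω
  C: Z = 1/(jωC) = -j/(ω·C) = 0 - j406 Ω
Step 3 — Series combination: Z_total = R + L + C = 1670 - j360.1 Ω = 1708∠-12.2° Ω.
Step 4 — Source phasor: V = 173∠30.0° V = 149.8 + j86.5 V.
Step 5 — Ohm's law: I = V / Z_total = (149.8 + j86.5) / (1670 - j360.1) = 0.07505 + j0.06798 A.
Step 6 — Convert to polar: |I| = 0.1013 A, ∠I = 42.2°.

I = 0.1013∠42.2° A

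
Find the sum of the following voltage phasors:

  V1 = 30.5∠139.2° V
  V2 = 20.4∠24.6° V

Step 1 — Convert each phasor to rectangular form:
  V1 = 30.5·(cos(139.2°) + j·sin(139.2°)) = -23.09 + j19.93 V
  V2 = 20.4·(cos(24.6°) + j·sin(24.6°)) = 18.55 + j8.492 V
Step 2 — Sum components: V_total = -4.54 + j28.42 V.
Step 3 — Convert to polar: |V_total| = 28.78 V, ∠V_total = 99.1°.

V_total = 28.78∠99.1° V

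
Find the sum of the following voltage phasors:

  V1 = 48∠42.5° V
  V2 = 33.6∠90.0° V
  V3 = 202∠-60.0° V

Step 1 — Convert each phasor to rectangular form:
  V1 = 48·(cos(42.5°) + j·sin(42.5°)) = 35.39 + j32.43 V
  V2 = 33.6·(cos(90.0°) + j·sin(90.0°)) = 0 + j33.6 V
  V3 = 202·(cos(-60.0°) + j·sin(-60.0°)) = 101 - j174.9 V
Step 2 — Sum components: V_total = 136.4 - j108.9 V.
Step 3 — Convert to polar: |V_total| = 174.5 V, ∠V_total = -38.6°.

V_total = 174.5∠-38.6° V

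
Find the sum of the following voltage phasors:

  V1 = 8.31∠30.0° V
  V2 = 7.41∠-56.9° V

Step 1 — Convert each phasor to rectangular form:
  V1 = 8.31·(cos(30.0°) + j·sin(30.0°)) = 7.197 + j4.155 V
  V2 = 7.41·(cos(-56.9°) + j·sin(-56.9°)) = 4.047 - j6.207 V
Step 2 — Sum components: V_total = 11.24 - j2.052 V.
Step 3 — Convert to polar: |V_total| = 11.43 V, ∠V_total = -10.3°.

V_total = 11.43∠-10.3° V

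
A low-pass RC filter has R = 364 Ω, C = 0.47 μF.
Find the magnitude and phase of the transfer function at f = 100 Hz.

Step 1 — Angular frequency: ω = 2π·100 = 628.3 rad/s.
Step 2 — Transfer function: H(jω) = 1/(1 + jωRC).
Step 3 — Denominator: 1 + jωRC = 1 + j·628.3·364·4.7e-07 = 1 + j0.1075.
Step 4 — H = 0.9886 - j0.1063.
Step 5 — Magnitude: |H| = 0.9943 (-0.0 dB); phase: φ = -6.1°.

|H| = 0.9943 (-0.0 dB), φ = -6.1°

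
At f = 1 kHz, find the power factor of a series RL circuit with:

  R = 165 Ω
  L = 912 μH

Step 1 — Angular frequency: ω = 2π·f = 2π·1000 = 6283 rad/s.
Step 2 — Component impedances:
  R: Z = R = 165 Ω
  L: Z = jωL = j·6283·0.000912 = 0 + j5.73 Ω
Step 3 — Series combination: Z_total = R + L = 165 + j5.73 Ω = 165.1∠2.0° Ω.
Step 4 — Power factor: PF = cos(φ) = Re(Z)/|Z| = 165/165.1 = 0.9994.
Step 5 — Type: Im(Z) = 5.73 ⇒ lagging (phase φ = 2.0°).

PF = 0.9994 (lagging, φ = 2.0°)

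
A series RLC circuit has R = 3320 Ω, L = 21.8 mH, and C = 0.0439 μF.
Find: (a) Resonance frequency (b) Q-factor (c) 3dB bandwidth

Step 1 — Resonance: ω₀ = 1/√(LC) = 1/√(0.0218·4.39e-08) = 3.233e+04 rad/s.
Step 2 — f₀ = ω₀/(2π) = 5145 Hz.
Step 3 — Series Q: Q = ω₀L/R = 3.233e+04·0.0218/3320 = 0.2123.
Step 4 — Bandwidth: Δω = ω₀/Q = 1.523e+05 rad/s; BW = Δω/(2π) = 2.424e+04 Hz.

(a) f₀ = 5145 Hz  (b) Q = 0.2123  (c) BW = 2.424e+04 Hz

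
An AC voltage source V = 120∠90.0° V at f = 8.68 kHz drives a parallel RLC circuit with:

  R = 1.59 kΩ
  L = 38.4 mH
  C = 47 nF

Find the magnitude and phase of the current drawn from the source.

Step 1 — Angular frequency: ω = 2π·f = 2π·8680 = 5.454e+04 rad/s.
Step 2 — Component impedances:
  R: Z = R = 1590 Ω
  L: Z = jωL = j·5.454e+04·0.0384 = 0 + j2094 Ω
  C: Z = 1/(jωC) = -j/(ω·C) = 0 - j390.1 Ω
Step 3 — Parallel combination: 1/Z_total = 1/R + 1/L + 1/C; Z_total = 132.5 - j439.5 Ω = 459∠-73.2° Ω.
Step 4 — Source phasor: V = 120∠90.0° V = 0 + j120 V.
Step 5 — Ohm's law: I = V / Z_total = (0 + j120) / (132.5 - j439.5) = -0.2503 + j0.07547 A.
Step 6 — Convert to polar: |I| = 0.2614 A, ∠I = 163.2°.

I = 0.2614∠163.2° A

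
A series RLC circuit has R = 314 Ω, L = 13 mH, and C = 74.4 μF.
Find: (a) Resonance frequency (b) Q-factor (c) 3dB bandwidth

Step 1 — Resonance: ω₀ = 1/√(LC) = 1/√(0.013·7.44e-05) = 1017 rad/s.
Step 2 — f₀ = ω₀/(2π) = 161.8 Hz.
Step 3 — Series Q: Q = ω₀L/R = 1017·0.013/314 = 0.0421.
Step 4 — Bandwidth: Δω = ω₀/Q = 2.415e+04 rad/s; BW = Δω/(2π) = 3844 Hz.

(a) f₀ = 161.8 Hz  (b) Q = 0.0421  (c) BW = 3844 Hz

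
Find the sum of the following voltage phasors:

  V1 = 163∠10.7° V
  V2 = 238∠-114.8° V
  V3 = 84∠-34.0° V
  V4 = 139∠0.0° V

Step 1 — Convert each phasor to rectangular form:
  V1 = 163·(cos(10.7°) + j·sin(10.7°)) = 160.2 + j30.26 V
  V2 = 238·(cos(-114.8°) + j·sin(-114.8°)) = -99.83 - j216.1 V
  V3 = 84·(cos(-34.0°) + j·sin(-34.0°)) = 69.64 - j46.97 V
  V4 = 139·(cos(0.0°) + j·sin(0.0°)) = 139 V
Step 2 — Sum components: V_total = 269 - j232.8 V.
Step 3 — Convert to polar: |V_total| = 355.7 V, ∠V_total = -40.9°.

V_total = 355.7∠-40.9° V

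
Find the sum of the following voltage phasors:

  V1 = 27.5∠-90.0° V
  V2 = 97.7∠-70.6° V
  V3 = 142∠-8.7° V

Step 1 — Convert each phasor to rectangular form:
  V1 = 27.5·(cos(-90.0°) + j·sin(-90.0°)) = 0 - j27.5 V
  V2 = 97.7·(cos(-70.6°) + j·sin(-70.6°)) = 32.45 - j92.15 V
  V3 = 142·(cos(-8.7°) + j·sin(-8.7°)) = 140.4 - j21.48 V
Step 2 — Sum components: V_total = 172.8 - j141.1 V.
Step 3 — Convert to polar: |V_total| = 223.1 V, ∠V_total = -39.2°.

V_total = 223.1∠-39.2° V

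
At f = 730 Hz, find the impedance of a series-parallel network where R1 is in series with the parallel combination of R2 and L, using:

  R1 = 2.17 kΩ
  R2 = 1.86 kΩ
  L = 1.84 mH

Step 1 — Angular frequency: ω = 2π·f = 2π·730 = 4587 rad/s.
Step 2 — Component impedances:
  R1: Z = R = 2170 Ω
  R2: Z = R = 1860 Ω
  L: Z = jωL = j·4587·0.00184 = 0 + j8.44 Ω
Step 3 — Parallel branch: R2 || L = 1/(1/R2 + 1/L) = 0.03829 + j8.439 Ω.
Step 4 — Series with R1: Z_total = R1 + (R2 || L) = 2170 + j8.439 Ω = 2170∠0.2° Ω.

Z = 2170 + j8.439 Ω = 2170∠0.2° Ω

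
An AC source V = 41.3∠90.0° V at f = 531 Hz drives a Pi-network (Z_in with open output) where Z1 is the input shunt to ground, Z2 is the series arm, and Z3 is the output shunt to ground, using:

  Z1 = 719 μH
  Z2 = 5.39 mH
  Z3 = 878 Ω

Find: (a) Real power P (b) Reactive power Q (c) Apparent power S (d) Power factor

Step 1 — Angular frequency: ω = 2π·f = 2π·531 = 3336 rad/s.
Step 2 — Component impedances:
  Z1: Z = jωL = j·3336·0.000719 = 0 + j2.399 Ω
  Z2: Z = jωL = j·3336·0.00539 = 0 + j17.98 Ω
  Z3: Z = R = 878 Ω
Step 3 — With open output, the series arm Z2 and the output shunt Z3 appear in series to ground: Z2 + Z3 = 878 + j17.98 Ω.
Step 4 — Parallel with input shunt Z1: Z_in = Z1 || (Z2 + Z3) = 0.006551 + j2.399 Ω = 2.399∠89.8° Ω.
Step 5 — Source phasor: V = 41.3∠90.0° V = 0 + j41.3 V.
Step 6 — Current: I = V / Z = 17.22 + j0.04702 A = 17.22∠0.2° A.
Step 7 — Complex power: S = V·I* = 1.942 + j711.1 VA.
Step 8 — Real power: P = Re(S) = 1.942 W.
Step 9 — Reactive power: Q = Im(S) = 711.1 VAR.
Step 10 — Apparent power: |S| = 711.1 VA.
Step 11 — Power factor: PF = P/|S| = 0.002731 (lagging).

(a) P = 1.942 W  (b) Q = 711.1 VAR  (c) S = 711.1 VA  (d) PF = 0.002731 (lagging)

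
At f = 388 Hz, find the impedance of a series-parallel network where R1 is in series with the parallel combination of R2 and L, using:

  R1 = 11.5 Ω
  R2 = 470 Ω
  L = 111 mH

Step 1 — Angular frequency: ω = 2π·f = 2π·388 = 2438 rad/s.
Step 2 — Component impedances:
  R1: Z = R = 11.5 Ω
  R2: Z = R = 470 Ω
  L: Z = jωL = j·2438·0.111 = 0 + j270.6 Ω
Step 3 — Parallel branch: R2 || L = 1/(1/R2 + 1/L) = 117 + j203.2 Ω.
Step 4 — Series with R1: Z_total = R1 + (R2 || L) = 128.5 + j203.2 Ω = 240.5∠57.7° Ω.

Z = 128.5 + j203.2 Ω = 240.5∠57.7° Ω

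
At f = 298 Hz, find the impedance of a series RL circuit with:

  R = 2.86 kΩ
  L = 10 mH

Step 1 — Angular frequency: ω = 2π·f = 2π·298 = 1872 rad/s.
Step 2 — Component impedances:
  R: Z = R = 2860 Ω
  L: Z = jωL = j·1872·0.01 = 0 + j18.72 Ω
Step 3 — Series combination: Z_total = R + L = 2860 + j18.72 Ω = 2860∠0.4° Ω.

Z = 2860 + j18.72 Ω = 2860∠0.4° Ω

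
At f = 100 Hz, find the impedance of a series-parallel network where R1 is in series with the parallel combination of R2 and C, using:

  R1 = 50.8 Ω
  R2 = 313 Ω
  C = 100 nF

Step 1 — Angular frequency: ω = 2π·f = 2π·100 = 628.3 rad/s.
Step 2 — Component impedances:
  R1: Z = R = 50.8 Ω
  R2: Z = R = 313 Ω
  C: Z = 1/(jωC) = -j/(ω·C) = 0 - j1.592e+04 Ω
Step 3 — Parallel branch: R2 || C = 1/(1/R2 + 1/C) = 312.9 - j6.153 Ω.
Step 4 — Series with R1: Z_total = R1 + (R2 || C) = 363.7 - j6.153 Ω = 363.7∠-1.0° Ω.

Z = 363.7 - j6.153 Ω = 363.7∠-1.0° Ω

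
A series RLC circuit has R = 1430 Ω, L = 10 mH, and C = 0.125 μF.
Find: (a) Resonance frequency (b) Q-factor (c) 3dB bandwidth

Step 1 — Resonance: ω₀ = 1/√(LC) = 1/√(0.01·1.25e-07) = 2.828e+04 rad/s.
Step 2 — f₀ = ω₀/(2π) = 4502 Hz.
Step 3 — Series Q: Q = ω₀L/R = 2.828e+04·0.01/1430 = 0.1978.
Step 4 — Bandwidth: Δω = ω₀/Q = 1.43e+05 rad/s; BW = Δω/(2π) = 2.276e+04 Hz.

(a) f₀ = 4502 Hz  (b) Q = 0.1978  (c) BW = 2.276e+04 Hz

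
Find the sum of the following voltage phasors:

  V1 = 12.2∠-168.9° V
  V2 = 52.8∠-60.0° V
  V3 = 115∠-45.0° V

Step 1 — Convert each phasor to rectangular form:
  V1 = 12.2·(cos(-168.9°) + j·sin(-168.9°)) = -11.97 - j2.349 V
  V2 = 52.8·(cos(-60.0°) + j·sin(-60.0°)) = 26.4 - j45.73 V
  V3 = 115·(cos(-45.0°) + j·sin(-45.0°)) = 81.32 - j81.32 V
Step 2 — Sum components: V_total = 95.75 - j129.4 V.
Step 3 — Convert to polar: |V_total| = 161 V, ∠V_total = -53.5°.

V_total = 161∠-53.5° V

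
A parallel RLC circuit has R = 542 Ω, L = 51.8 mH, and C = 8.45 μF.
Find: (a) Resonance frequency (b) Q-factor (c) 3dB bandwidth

Step 1 — Resonance: ω₀ = 1/√(LC) = 1/√(0.0518·8.45e-06) = 1511 rad/s.
Step 2 — f₀ = ω₀/(2π) = 240.6 Hz.
Step 3 — Parallel Q: Q = R/(ω₀L) = 542/(1511·0.0518) = 6.922.
Step 4 — Bandwidth: Δω = ω₀/Q = 218.3 rad/s; BW = Δω/(2π) = 34.75 Hz.

(a) f₀ = 240.6 Hz  (b) Q = 6.922  (c) BW = 34.75 Hz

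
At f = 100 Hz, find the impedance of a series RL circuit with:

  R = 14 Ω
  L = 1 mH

Step 1 — Angular frequency: ω = 2π·f = 2π·100 = 628.3 rad/s.
Step 2 — Component impedances:
  R: Z = R = 14 Ω
  L: Z = jωL = j·628.3·0.001 = 0 + j0.6283 Ω
Step 3 — Series combination: Z_total = R + L = 14 + j0.6283 Ω = 14.01∠2.6° Ω.

Z = 14 + j0.6283 Ω = 14.01∠2.6° Ω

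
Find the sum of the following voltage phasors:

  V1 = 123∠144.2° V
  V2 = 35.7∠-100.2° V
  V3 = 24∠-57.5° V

Step 1 — Convert each phasor to rectangular form:
  V1 = 123·(cos(144.2°) + j·sin(144.2°)) = -99.76 + j71.95 V
  V2 = 35.7·(cos(-100.2°) + j·sin(-100.2°)) = -6.322 - j35.14 V
  V3 = 24·(cos(-57.5°) + j·sin(-57.5°)) = 12.9 - j20.24 V
Step 2 — Sum components: V_total = -93.19 + j16.57 V.
Step 3 — Convert to polar: |V_total| = 94.65 V, ∠V_total = 169.9°.

V_total = 94.65∠169.9° V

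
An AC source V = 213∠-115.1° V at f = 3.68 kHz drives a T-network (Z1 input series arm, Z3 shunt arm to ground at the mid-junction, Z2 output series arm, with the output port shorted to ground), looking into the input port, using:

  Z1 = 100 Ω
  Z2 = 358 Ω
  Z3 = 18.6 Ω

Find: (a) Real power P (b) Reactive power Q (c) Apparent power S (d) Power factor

Step 1 — Angular frequency: ω = 2π·f = 2π·3680 = 2.312e+04 rad/s.
Step 2 — Component impedances:
  Z1: Z = R = 100 Ω
  Z2: Z = R = 358 Ω
  Z3: Z = R = 18.6 Ω
Step 3 — With the output port shorted to ground, the output series arm Z2 runs from the junction to ground; the shunt arm Z3 also runs from the junction to ground. They appear in parallel: Z3 || Z2 = 17.68 Ω.
Step 4 — Series with input arm Z1: Z_in = Z1 + (Z3 || Z2) = 117.7 Ω = 117.7∠0.0° Ω.
Step 5 — Source phasor: V = 213∠-115.1° V = -90.35 - j192.9 V.
Step 6 — Current: I = V / Z = -0.7678 - j1.639 A = 1.81∠-115.1° A.
Step 7 — Complex power: S = V·I* = 385.5 VA.
Step 8 — Real power: P = Re(S) = 385.5 W.
Step 9 — Reactive power: Q = Im(S) = 0 VAR.
Step 10 — Apparent power: |S| = 385.5 VA.
Step 11 — Power factor: PF = P/|S| = 1 (unity).

(a) P = 385.5 W  (b) Q = 0 VAR  (c) S = 385.5 VA  (d) PF = 1 (unity)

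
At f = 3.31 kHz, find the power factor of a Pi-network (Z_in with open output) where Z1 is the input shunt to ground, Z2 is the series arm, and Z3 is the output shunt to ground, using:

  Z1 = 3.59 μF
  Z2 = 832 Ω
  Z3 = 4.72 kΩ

Step 1 — Angular frequency: ω = 2π·f = 2π·3310 = 2.08e+04 rad/s.
Step 2 — Component impedances:
  Z1: Z = 1/(jωC) = -j/(ω·C) = 0 - j13.39 Ω
  Z2: Z = R = 832 Ω
  Z3: Z = R = 4720 Ω
Step 3 — With open output, the series arm Z2 and the output shunt Z3 appear in series to ground: Z2 + Z3 = 5552 Ω.
Step 4 — Parallel with input shunt Z1: Z_in = Z1 || (Z2 + Z3) = 0.03231 - j13.39 Ω = 13.39∠-89.9° Ω.
Step 5 — Power factor: PF = cos(φ) = Re(Z)/|Z| = 0.03231/13.394 = 0.002412.
Step 6 — Type: Im(Z) = -13.39 ⇒ leading (phase φ = -89.9°).

PF = 0.002412 (leading, φ = -89.9°)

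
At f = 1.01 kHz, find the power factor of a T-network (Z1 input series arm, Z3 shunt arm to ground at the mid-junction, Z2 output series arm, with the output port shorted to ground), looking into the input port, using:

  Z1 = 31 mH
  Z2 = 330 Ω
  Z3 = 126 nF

Step 1 — Angular frequency: ω = 2π·f = 2π·1010 = 6346 rad/s.
Step 2 — Component impedances:
  Z1: Z = jωL = j·6346·0.031 = 0 + j196.7 Ω
  Z2: Z = R = 330 Ω
  Z3: Z = 1/(jωC) = -j/(ω·C) = 0 - j1251 Ω
Step 3 — With the output port shorted to ground, the output series arm Z2 runs from the junction to ground; the shunt arm Z3 also runs from the junction to ground. They appear in parallel: Z3 || Z2 = 308.5 - j81.41 Ω.
Step 4 — Series with input arm Z1: Z_in = Z1 + (Z3 || Z2) = 308.5 + j115.3 Ω = 329.4∠20.5° Ω.
Step 5 — Power factor: PF = cos(φ) = Re(Z)/|Z| = 308.52/329.37 = 0.9367.
Step 6 — Type: Im(Z) = 115.3 ⇒ lagging (phase φ = 20.5°).

PF = 0.9367 (lagging, φ = 20.5°)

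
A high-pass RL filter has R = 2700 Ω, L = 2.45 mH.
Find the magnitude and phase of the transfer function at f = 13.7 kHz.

Step 1 — Angular frequency: ω = 2π·1.37e+04 = 8.608e+04 rad/s.
Step 2 — Transfer function: H(jω) = jωL/(R + jωL).
Step 3 — Numerator jωL = j·210.9; denominator R + jωL = 2700 + j210.9.
Step 4 — H = 0.006064 + j0.07764.
Step 5 — Magnitude: |H| = 0.07787 (-22.2 dB); phase: φ = 85.5°.

|H| = 0.07787 (-22.2 dB), φ = 85.5°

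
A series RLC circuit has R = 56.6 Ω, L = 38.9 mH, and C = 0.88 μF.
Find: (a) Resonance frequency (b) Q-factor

Step 1 — Resonance condition Im(Z)=0 gives ω₀ = 1/√(LC).
Step 2 — ω₀ = 1/√(0.0389·8.8e-07) = 5405 rad/s.
Step 3 — f₀ = ω₀/(2π) = 860.2 Hz.
Step 4 — Series Q: Q = ω₀L/R = 5405·0.0389/56.6 = 3.715.

(a) f₀ = 860.2 Hz  (b) Q = 3.715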